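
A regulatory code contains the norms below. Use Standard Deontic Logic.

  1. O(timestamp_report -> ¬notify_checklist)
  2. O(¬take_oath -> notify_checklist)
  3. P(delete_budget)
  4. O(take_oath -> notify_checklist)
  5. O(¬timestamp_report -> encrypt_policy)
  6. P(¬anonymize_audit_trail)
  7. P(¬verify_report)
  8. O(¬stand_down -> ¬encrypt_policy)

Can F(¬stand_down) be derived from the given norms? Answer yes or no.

Yes

Premises 4 and 2 cover both cases: O(take_oath -> notify_checklist) and O(¬take_oath -> notify_checklist). Since take_oath ∨ ¬take_oath is a tautology, O(notify_checklist) follows.
Premise 1 is O(timestamp_report -> ¬notify_checklist); contrapositively O(notify_checklist -> ¬timestamp_report). Since O(notify_checklist) holds, K gives O(¬timestamp_report).
From O(¬timestamp_report) and premise 5, O(¬timestamp_report -> encrypt_policy), we obtain O(encrypt_policy).
The contrapositive of premise 8 (O(¬stand_down -> ¬encrypt_policy)) is O(encrypt_policy -> stand_down), and O(encrypt_policy) is already established, so O(stand_down).
Premises 3, 6, 7 do not contribute to this derivation.
So O(stand_down) holds, i.e. F(¬stand_down). The claim follows.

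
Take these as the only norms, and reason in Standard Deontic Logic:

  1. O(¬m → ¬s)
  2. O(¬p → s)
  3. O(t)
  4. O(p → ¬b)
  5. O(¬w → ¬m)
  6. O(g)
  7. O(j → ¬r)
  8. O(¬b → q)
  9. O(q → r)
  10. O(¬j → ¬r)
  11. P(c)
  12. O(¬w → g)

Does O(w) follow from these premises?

Yes

Premises 7 and 10 are O(j → ¬r) and O(¬j → ¬r); every ideal world satisfies j or ¬j, so in either case ¬r holds — hence O(¬r).
Premise 9 is O(q → r); contrapositively O(¬r → ¬q). Since O(¬r) holds, K gives O(¬q).
Premise 8 is O(¬b → q); contrapositively O(¬q → b). Since O(¬q) holds, K gives O(b).
Premise 4 is O(p → ¬b); contrapositively O(b → ¬p). Since O(b) holds, K gives O(¬p).
With premise 2, O(¬p → s), the K-axiom yields O(s).
The contrapositive of premise 1 (O(¬m → ¬s)) is O(s → m), and O(s) is already established, so O(m).
Premise 5 is O(¬w → ¬m); contrapositively O(m → w). Since O(m) holds, K gives O(w).
Premises 3, 6, 11, 12 do not contribute to this derivation.
So O(w) follows.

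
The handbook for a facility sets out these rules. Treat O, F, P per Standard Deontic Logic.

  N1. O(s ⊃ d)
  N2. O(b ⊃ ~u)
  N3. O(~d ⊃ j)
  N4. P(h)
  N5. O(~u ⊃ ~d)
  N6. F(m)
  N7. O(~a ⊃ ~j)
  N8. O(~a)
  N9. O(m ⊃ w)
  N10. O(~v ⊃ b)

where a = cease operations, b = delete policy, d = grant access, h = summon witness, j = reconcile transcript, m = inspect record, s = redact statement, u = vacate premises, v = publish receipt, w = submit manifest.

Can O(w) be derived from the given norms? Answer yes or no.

Premise 9 is O(m ⊃ w), but O(m) is not derivable from the premises, so it does not yield O(w).
No other premise forces O(w). An ideal world satisfying every premise can still have w false, so O(w) is not derivable.

No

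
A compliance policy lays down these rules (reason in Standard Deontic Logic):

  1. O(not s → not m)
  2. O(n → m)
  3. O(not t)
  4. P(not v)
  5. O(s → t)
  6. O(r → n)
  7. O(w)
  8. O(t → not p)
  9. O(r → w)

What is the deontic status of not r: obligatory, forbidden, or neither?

Premise 3 gives O(not t).
Premise 5, O(s → t), contraposes to O(not t → not s); with O(not t) we get O(not s).
Premise 1 is O(not s → not m); since O(not s), deontic closure gives O(not m).
The contrapositive of premise 2 (O(n → m)) is O(not m → not n), and O(not m) is already established, so O(not n).
Premise 6 is O(r → n); contrapositively O(not n → not r). Since O(not n) holds, K gives O(not r).
Premises 4, 7, 8, 9 do not contribute to this derivation.
Hence not r is obligatory.

Obligatory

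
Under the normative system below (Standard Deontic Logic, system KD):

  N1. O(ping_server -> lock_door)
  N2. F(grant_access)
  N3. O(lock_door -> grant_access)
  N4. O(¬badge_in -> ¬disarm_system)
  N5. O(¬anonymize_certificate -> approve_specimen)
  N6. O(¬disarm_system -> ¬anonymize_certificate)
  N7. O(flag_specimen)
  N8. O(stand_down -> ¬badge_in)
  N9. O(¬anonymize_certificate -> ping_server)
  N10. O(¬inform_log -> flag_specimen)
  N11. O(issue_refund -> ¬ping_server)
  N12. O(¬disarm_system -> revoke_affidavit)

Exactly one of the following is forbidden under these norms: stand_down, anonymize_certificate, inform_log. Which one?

Premise 2, F(grant_access), is equivalent to O(¬grant_access).
Premise 3 is O(lock_door -> grant_access); contrapositively O(¬grant_access -> ¬lock_door). Since O(¬grant_access) holds, K gives O(¬lock_door).
Premise 1, O(ping_server -> lock_door), contraposes to O(¬lock_door -> ¬ping_server); with O(¬lock_door) we get O(¬ping_server).
The contrapositive of premise 9 (O(¬anonymize_certificate -> ping_server)) is O(¬ping_server -> anonymize_certificate), and O(¬ping_server) is already established, so O(anonymize_certificate).
The contrapositive of premise 6 (O(¬disarm_system -> ¬anonymize_certificate)) is O(anonymize_certificate -> disarm_system), and O(anonymize_certificate) is already established, so O(disarm_system).
The contrapositive of premise 4 (O(¬badge_in -> ¬disarm_system)) is O(disarm_system -> badge_in), and O(disarm_system) is already established, so O(badge_in).
Premise 8, O(stand_down -> ¬badge_in), contraposes to O(badge_in -> ¬stand_down); with O(badge_in) we get O(¬stand_down).
So O(¬stand_down) holds, i.e. stand_down is forbidden. None of the other listed options is forbidden under the premises.

stand_down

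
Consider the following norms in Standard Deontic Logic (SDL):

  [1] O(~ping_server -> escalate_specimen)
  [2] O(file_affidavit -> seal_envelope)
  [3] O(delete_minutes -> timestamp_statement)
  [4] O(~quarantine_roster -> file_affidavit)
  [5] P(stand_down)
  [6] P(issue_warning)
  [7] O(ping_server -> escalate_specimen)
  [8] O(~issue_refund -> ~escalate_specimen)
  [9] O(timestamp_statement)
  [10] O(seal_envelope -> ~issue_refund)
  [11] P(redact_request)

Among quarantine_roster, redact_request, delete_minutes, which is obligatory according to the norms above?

Premises 1 and 7 are O(~ping_server -> escalate_specimen) and O(ping_server -> escalate_specimen); every ideal world satisfies ~ping_server or ping_server, so in either case escalate_specimen holds — hence O(escalate_specimen).
Premise 8, O(~issue_refund -> ~escalate_specimen), contraposes to O(escalate_specimen -> issue_refund); with O(escalate_specimen) we get O(issue_refund).
Premise 10 is O(seal_envelope -> ~issue_refund); contrapositively O(issue_refund -> ~seal_envelope). Since O(issue_refund) holds, K gives O(~seal_envelope).
Premise 2, O(file_affidavit -> seal_envelope), contraposes to O(~seal_envelope -> ~file_affidavit); with O(~seal_envelope) we get O(~file_affidavit).
Premise 4 is O(~quarantine_roster -> file_affidavit); contrapositively O(~file_affidavit -> quarantine_roster). Since O(~file_affidavit) holds, K gives O(quarantine_roster).
So O(quarantine_roster) holds — quarantine_roster is obligatory. None of the other listed options is made obligatory by any chain of premises.

quarantine_roster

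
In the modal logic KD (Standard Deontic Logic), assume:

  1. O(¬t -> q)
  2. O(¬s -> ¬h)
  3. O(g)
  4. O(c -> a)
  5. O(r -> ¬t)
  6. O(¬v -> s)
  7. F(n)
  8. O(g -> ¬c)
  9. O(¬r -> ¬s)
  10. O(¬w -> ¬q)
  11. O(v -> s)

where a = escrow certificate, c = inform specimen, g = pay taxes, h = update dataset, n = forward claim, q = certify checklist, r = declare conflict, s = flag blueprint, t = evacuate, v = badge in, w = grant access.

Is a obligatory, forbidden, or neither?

Premise 4 is O(c -> a), but O(c) is not derivable from the premises, so it does not yield O(a).
No premise or chain of K-axiom applications forces O(a), and none forces O(¬a). So a is neither obligatory nor forbidden under these norms.

Neither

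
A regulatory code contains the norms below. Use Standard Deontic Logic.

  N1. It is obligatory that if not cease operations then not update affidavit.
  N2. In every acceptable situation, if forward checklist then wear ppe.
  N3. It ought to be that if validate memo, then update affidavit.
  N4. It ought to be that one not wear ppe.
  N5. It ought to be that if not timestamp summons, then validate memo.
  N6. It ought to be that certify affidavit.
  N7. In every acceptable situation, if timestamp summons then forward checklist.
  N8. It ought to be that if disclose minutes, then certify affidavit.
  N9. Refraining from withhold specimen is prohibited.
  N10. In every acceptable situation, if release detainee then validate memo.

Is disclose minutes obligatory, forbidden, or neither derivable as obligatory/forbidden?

Neither

Premise 8 is O(disclose_minutes → certify_affidavit); even if O(certify_affidavit) held, inferring O(disclose_minutes) would be affirming the consequent — invalid.
No premise or chain of K-axiom applications forces O(disclose_minutes), and none forces O(¬disclose_minutes). So disclose_minutes is neither obligatory nor forbidden under these norms.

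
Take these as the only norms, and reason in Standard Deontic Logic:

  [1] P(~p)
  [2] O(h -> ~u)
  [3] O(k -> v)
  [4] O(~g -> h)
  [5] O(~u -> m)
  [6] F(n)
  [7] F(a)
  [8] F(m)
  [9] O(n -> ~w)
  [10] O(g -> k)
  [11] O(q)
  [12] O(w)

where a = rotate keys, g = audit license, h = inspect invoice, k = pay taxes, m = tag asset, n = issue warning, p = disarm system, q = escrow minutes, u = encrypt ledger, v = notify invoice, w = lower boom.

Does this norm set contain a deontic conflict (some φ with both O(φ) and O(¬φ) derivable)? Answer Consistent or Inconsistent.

Premise 9 is O(n -> ~w), but O(n) is not derivable from the premises, so it does not yield O(~w).
So O(~w) is not derivable, and the apparent clash with O(w) does not arise.
A world satisfying every obligation exists (e.g. a=false, g=true, h=false, k=true, m=false, n=false, p=false, q=true, u=true, v=true, w=true); no atom is both obligatory and forbidden, so the set is consistent.

Consistent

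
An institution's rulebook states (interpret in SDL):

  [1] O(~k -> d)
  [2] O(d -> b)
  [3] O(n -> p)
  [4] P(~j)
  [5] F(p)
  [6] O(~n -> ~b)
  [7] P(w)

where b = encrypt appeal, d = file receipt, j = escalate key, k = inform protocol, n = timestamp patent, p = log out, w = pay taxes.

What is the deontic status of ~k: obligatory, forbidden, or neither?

Forbidden

Premise 5, F(p), is equivalent to O(~p).
The contrapositive of premise 3 (O(n -> p)) is O(~p -> ~n), and O(~p) is already established, so O(~n).
Applying K to premise 6 (O(~n -> ~b)) and O(~n) yields O(~b).
The contrapositive of premise 2 (O(d -> b)) is O(~b -> ~d), and O(~b) is already established, so O(~d).
Premise 1 is O(~k -> d); contrapositively O(~d -> k). Since O(~d) holds, K gives O(k).
Premises 4, 7 do not contribute to this derivation.
Thus O(k), which is F(~k): ~k is forbidden.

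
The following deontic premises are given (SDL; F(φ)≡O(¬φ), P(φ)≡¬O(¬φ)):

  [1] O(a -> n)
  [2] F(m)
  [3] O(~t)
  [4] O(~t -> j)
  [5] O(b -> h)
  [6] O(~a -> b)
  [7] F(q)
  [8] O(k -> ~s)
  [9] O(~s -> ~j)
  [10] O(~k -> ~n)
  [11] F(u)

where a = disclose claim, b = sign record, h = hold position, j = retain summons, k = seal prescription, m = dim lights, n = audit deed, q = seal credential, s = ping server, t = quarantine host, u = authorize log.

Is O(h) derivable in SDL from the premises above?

Premise 3 gives O(~t).
With premise 4, O(~t -> j), the K-axiom yields O(j).
The contrapositive of premise 9 (O(~s -> ~j)) is O(j -> s), and O(j) is already established, so O(s).
Premise 8 is O(k -> ~s); contrapositively O(s -> ~k). Since O(s) holds, K gives O(~k).
With premise 10, O(~k -> ~n), the K-axiom yields O(~n).
Premise 1 is O(a -> n); contrapositively O(~n -> ~a). Since O(~n) holds, K gives O(~a).
From O(~a) and premise 6, O(~a -> b), we obtain O(b).
Premise 5 is O(b -> h); since O(b), deontic closure gives O(h).
Premises 2, 7, 11 do not contribute to this derivation.
So O(h) follows.

Yes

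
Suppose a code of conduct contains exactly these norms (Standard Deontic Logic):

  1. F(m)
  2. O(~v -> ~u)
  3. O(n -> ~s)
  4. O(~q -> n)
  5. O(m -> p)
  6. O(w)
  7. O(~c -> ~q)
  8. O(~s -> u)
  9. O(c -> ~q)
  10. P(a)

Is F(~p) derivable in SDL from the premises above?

Premise 5 is O(m -> p), but O(m) is not derivable from the premises, so it does not yield O(p).
No other premise forces O(p). An ideal world satisfying every premise can still have ~p true, so F(~p) is not derivable.

No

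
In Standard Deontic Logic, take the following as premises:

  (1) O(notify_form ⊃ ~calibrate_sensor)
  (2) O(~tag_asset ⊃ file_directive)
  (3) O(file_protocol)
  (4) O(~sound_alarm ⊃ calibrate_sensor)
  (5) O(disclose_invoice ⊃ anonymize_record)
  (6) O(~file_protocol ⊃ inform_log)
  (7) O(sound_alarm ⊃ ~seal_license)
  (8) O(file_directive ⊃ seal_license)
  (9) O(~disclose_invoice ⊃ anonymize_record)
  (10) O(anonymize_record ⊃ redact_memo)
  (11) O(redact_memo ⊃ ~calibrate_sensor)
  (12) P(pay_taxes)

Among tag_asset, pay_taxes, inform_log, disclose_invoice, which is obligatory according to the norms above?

By case analysis on disclose_invoice: premise 5 gives O(disclose_invoice ⊃ anonymize_record) and premise 9 gives O(~disclose_invoice ⊃ anonymize_record), so O(anonymize_record) either way.
Premise 10 is O(anonymize_record ⊃ redact_memo); since O(anonymize_record), deontic closure gives O(redact_memo).
Premise 11 is O(redact_memo ⊃ ~calibrate_sensor); since O(redact_memo), deontic closure gives O(~calibrate_sensor).
Premise 4 is O(~sound_alarm ⊃ calibrate_sensor); contrapositively O(~calibrate_sensor ⊃ sound_alarm). Since O(~calibrate_sensor) holds, K gives O(sound_alarm).
With premise 7, O(sound_alarm ⊃ ~seal_license), the K-axiom yields O(~seal_license).
Premise 8 is O(file_directive ⊃ seal_license); contrapositively O(~seal_license ⊃ ~file_directive). Since O(~seal_license) holds, K gives O(~file_directive).
Premise 2, O(~tag_asset ⊃ file_directive), contraposes to O(~file_directive ⊃ tag_asset); with O(~file_directive) we get O(tag_asset).
So O(tag_asset) holds — tag_asset is obligatory. None of the other listed options is made obligatory by any chain of premises.

tag_asset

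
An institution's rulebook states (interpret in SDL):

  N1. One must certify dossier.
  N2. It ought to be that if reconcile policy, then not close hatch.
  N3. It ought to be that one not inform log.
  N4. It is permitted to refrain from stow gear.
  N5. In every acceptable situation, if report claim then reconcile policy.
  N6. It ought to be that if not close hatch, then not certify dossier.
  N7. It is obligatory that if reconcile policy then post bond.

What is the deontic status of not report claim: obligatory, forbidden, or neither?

Obligatory

Premise 1 gives O(certify_dossier).
Premise 6, O(¬close_hatch → ¬certify_dossier), contraposes to O(certify_dossier → close_hatch); with O(certify_dossier) we get O(close_hatch).
Premise 2, O(reconcile_policy → ¬close_hatch), contraposes to O(close_hatch → ¬reconcile_policy); with O(close_hatch) we get O(¬reconcile_policy).
Premise 5 is O(report_claim → reconcile_policy); contrapositively O(¬reconcile_policy → ¬report_claim). Since O(¬reconcile_policy) holds, K gives O(¬report_claim).
Premises 3, 4, 7 do not contribute to this derivation.
Hence ¬report_claim is obligatory.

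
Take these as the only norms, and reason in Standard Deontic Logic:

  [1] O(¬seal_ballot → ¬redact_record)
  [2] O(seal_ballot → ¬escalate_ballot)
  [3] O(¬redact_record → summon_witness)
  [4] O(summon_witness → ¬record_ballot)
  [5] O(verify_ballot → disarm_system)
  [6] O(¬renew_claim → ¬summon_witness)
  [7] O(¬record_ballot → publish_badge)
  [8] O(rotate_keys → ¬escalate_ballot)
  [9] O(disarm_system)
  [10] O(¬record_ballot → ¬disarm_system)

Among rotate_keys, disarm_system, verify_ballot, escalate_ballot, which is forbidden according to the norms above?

Premise 9 gives O(disarm_system).
Premise 10, O(¬record_ballot → ¬disarm_system), contraposes to O(disarm_system → record_ballot); with O(disarm_system) we get O(record_ballot).
The contrapositive of premise 4 (O(summon_witness → ¬record_ballot)) is O(record_ballot → ¬summon_witness), and O(record_ballot) is already established, so O(¬summon_witness).
Premise 3, O(¬redact_record → summon_witness), contraposes to O(¬summon_witness → redact_record); with O(¬summon_witness) we get O(redact_record).
Premise 1 is O(¬seal_ballot → ¬redact_record); contrapositively O(redact_record → seal_ballot). Since O(redact_record) holds, K gives O(seal_ballot).
Applying K to premise 2 (O(seal_ballot → ¬escalate_ballot)) and O(seal_ballot) yields O(¬escalate_ballot).
So O(¬escalate_ballot) holds, i.e. escalate_ballot is forbidden. None of the other listed options is forbidden under the premises.

escalate_ballot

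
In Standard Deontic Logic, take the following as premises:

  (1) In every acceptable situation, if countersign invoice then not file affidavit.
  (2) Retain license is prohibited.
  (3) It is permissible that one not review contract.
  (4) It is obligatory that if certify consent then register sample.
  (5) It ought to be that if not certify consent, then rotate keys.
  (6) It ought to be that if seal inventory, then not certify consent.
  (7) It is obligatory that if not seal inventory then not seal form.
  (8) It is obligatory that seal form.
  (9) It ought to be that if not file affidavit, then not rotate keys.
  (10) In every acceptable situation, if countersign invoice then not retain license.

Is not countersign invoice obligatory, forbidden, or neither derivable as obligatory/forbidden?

Obligatory

Premise 8 states O(seal_form) outright.
Premise 7, O(¬seal_inventory → ¬seal_form), contraposes to O(seal_form → seal_inventory); with O(seal_form) we get O(seal_inventory).
With premise 6, O(seal_inventory → ¬certify_consent), the K-axiom yields O(¬certify_consent).
With premise 5, O(¬certify_consent → rotate_keys), the K-axiom yields O(rotate_keys).
Premise 9, O(¬file_affidavit → ¬rotate_keys), contraposes to O(rotate_keys → file_affidavit); with O(rotate_keys) we get O(file_affidavit).
The contrapositive of premise 1 (O(countersign_invoice → ¬file_affidavit)) is O(file_affidavit → ¬countersign_invoice), and O(file_affidavit) is already established, so O(¬countersign_invoice).
Premises 2, 3, 4, 10 do not contribute to this derivation.
Hence ¬countersign_invoice is obligatory.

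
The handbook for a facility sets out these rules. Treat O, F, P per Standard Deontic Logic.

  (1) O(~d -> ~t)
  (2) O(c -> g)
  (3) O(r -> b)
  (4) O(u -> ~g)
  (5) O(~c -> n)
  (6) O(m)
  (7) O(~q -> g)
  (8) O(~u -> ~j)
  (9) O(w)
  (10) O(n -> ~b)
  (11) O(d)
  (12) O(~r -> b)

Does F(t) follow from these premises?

Premise 1 is O(~d -> ~t), but O(~d) is not derivable from the premises, so it does not yield O(~t).
No other premise forces O(~t). An ideal world satisfying every premise can still have t true, so F(t) is not derivable.

No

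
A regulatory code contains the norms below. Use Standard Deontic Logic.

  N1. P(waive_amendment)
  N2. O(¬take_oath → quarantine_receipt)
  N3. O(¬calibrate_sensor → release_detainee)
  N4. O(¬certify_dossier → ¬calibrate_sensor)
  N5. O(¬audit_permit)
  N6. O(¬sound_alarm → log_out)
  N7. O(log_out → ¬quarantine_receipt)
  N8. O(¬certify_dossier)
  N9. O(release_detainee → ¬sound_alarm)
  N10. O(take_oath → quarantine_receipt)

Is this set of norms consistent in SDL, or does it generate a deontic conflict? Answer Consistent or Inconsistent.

Inconsistent

Premises 2 and 10 are O(¬take_oath → quarantine_receipt) and O(take_oath → quarantine_receipt); every ideal world satisfies ¬take_oath or take_oath, so in either case quarantine_receipt holds — hence O(quarantine_receipt).
The contrapositive of premise 7 (O(log_out → ¬quarantine_receipt)) is O(quarantine_receipt → ¬log_out), and O(quarantine_receipt) is already established, so O(¬log_out).
The contrapositive of premise 6 (O(¬sound_alarm → log_out)) is O(¬log_out → sound_alarm), and O(¬log_out) is already established, so O(sound_alarm).
The contrapositive of premise 9 (O(release_detainee → ¬sound_alarm)) is O(sound_alarm → ¬release_detainee), and O(sound_alarm) is already established, so O(¬release_detainee).
Premise 3, O(¬calibrate_sensor → release_detainee), contraposes to O(¬release_detainee → calibrate_sensor); with O(¬release_detainee) we get O(calibrate_sensor).
The contrapositive of premise 4 (O(¬certify_dossier → ¬calibrate_sensor)) is O(calibrate_sensor → certify_dossier), and O(calibrate_sensor) is already established, so O(certify_dossier).
However, premise 8 gives O(¬certify_dossier).
We now have both O(certify_dossier) and O(¬certify_dossier) — certify_dossier is simultaneously obligatory and forbidden, violating the D-axiom.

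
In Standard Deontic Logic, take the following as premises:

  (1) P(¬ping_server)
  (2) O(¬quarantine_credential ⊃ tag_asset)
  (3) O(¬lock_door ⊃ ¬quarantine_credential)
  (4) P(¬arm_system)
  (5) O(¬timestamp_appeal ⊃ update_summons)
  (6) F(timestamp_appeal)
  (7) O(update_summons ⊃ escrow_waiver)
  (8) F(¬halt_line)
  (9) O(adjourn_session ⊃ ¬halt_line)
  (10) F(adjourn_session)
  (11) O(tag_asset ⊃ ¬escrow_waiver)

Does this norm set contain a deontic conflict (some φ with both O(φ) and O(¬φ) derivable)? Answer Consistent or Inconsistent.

Consistent

Premise 9 is O(adjourn_session ⊃ ¬halt_line), but O(adjourn_session) is not derivable from the premises, so it does not yield O(¬halt_line).
So O(¬halt_line) is not derivable, and the apparent clash with O(halt_line) does not arise.
A world satisfying every obligation exists (e.g. adjourn_session=false, arm_system=false, escrow_waiver=true, halt_line=true, lock_door=true, ping_server=false, quarantine_credential=true, tag_asset=false, timestamp_appeal=false, update_summons=true); no atom is both obligatory and forbidden, so the set is consistent.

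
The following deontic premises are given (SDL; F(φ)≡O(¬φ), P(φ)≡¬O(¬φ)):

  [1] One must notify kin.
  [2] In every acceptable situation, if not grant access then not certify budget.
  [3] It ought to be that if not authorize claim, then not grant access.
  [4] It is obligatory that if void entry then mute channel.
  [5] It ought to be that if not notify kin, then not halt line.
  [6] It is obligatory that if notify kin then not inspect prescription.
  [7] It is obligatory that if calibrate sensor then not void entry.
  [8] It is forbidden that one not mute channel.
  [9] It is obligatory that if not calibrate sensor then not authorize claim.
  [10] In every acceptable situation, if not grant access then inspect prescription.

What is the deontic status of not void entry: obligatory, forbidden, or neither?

Obligatory

Premise 1 states O(notify_kin) outright.
From O(notify_kin) and premise 6, O(notify_kin → ¬inspect_prescription), we obtain O(¬inspect_prescription).
Premise 10 is O(¬grant_access → inspect_prescription); contrapositively O(¬inspect_prescription → grant_access). Since O(¬inspect_prescription) holds, K gives O(grant_access).
Premise 3 is O(¬authorize_claim → ¬grant_access); contrapositively O(grant_access → authorize_claim). Since O(grant_access) holds, K gives O(authorize_claim).
The contrapositive of premise 9 (O(¬calibrate_sensor → ¬authorize_claim)) is O(authorize_claim → calibrate_sensor), and O(authorize_claim) is already established, so O(calibrate_sensor).
Premise 7 is O(calibrate_sensor → ¬void_entry); since O(calibrate_sensor), deontic closure gives O(¬void_entry).
Premises 2, 4, 5, 8 do not contribute to this derivation.
Hence ¬void_entry is obligatory.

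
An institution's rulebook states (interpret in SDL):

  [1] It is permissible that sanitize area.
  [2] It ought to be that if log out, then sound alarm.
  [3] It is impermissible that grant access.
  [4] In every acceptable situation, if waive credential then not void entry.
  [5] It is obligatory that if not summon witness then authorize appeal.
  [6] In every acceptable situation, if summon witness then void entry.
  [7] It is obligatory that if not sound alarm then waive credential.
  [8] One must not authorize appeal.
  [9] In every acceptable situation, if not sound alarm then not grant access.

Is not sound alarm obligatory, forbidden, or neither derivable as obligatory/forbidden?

Premise 8 is F(authorize_appeal), i.e. O(¬authorize_appeal).
Premise 5 is O(¬summon_witness → authorize_appeal); contrapositively O(¬authorize_appeal → summon_witness). Since O(¬authorize_appeal) holds, K gives O(summon_witness).
Premise 6 is O(summon_witness → void_entry); since O(summon_witness), deontic closure gives O(void_entry).
Premise 4 is O(waive_credential → ¬void_entry); contrapositively O(void_entry → ¬waive_credential). Since O(void_entry) holds, K gives O(¬waive_credential).
Premise 7 is O(¬sound_alarm → waive_credential); contrapositively O(¬waive_credential → sound_alarm). Since O(¬waive_credential) holds, K gives O(sound_alarm).
Premises 1, 2, 3, 9 do not contribute to this derivation.
Thus O(sound_alarm), which is F(¬sound_alarm): ¬sound_alarm is forbidden.

Forbidden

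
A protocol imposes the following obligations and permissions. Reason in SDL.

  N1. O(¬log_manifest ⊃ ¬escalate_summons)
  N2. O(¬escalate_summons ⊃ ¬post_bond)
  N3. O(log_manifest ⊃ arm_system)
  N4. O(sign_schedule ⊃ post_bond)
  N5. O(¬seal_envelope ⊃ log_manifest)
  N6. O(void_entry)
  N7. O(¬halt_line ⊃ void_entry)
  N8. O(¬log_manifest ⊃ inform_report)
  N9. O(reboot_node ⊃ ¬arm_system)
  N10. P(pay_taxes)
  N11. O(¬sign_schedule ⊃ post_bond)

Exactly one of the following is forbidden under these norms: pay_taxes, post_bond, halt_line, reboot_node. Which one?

reboot_node

Premises 11 and 4 cover both cases: O(¬sign_schedule ⊃ post_bond) and O(sign_schedule ⊃ post_bond). Since ¬sign_schedule ∨ sign_schedule is a tautology, O(post_bond) follows.
The contrapositive of premise 2 (O(¬escalate_summons ⊃ ¬post_bond)) is O(post_bond ⊃ escalate_summons), and O(post_bond) is already established, so O(escalate_summons).
Premise 1, O(¬log_manifest ⊃ ¬escalate_summons), contraposes to O(escalate_summons ⊃ log_manifest); with O(escalate_summons) we get O(log_manifest).
Premise 3 is O(log_manifest ⊃ arm_system); since O(log_manifest), deontic closure gives O(arm_system).
Premise 9, O(reboot_node ⊃ ¬arm_system), contraposes to O(arm_system ⊃ ¬reboot_node); with O(arm_system) we get O(¬reboot_node).
So O(¬reboot_node) holds, i.e. reboot_node is forbidden. None of the other listed options is forbidden under the premises.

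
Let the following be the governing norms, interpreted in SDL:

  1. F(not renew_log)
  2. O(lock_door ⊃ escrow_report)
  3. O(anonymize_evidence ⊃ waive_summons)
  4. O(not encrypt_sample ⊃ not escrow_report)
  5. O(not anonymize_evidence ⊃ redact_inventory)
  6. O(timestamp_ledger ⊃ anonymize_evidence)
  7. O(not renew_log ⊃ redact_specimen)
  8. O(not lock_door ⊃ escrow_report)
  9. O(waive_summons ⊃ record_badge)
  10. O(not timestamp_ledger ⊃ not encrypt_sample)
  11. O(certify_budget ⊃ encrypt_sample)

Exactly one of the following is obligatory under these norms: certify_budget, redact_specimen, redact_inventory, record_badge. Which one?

record_badge

Premises 8 and 2 are O(not lock_door ⊃ escrow_report) and O(lock_door ⊃ escrow_report); every ideal world satisfies not lock_door or lock_door, so in either case escrow_report holds — hence O(escrow_report).
The contrapositive of premise 4 (O(not encrypt_sample ⊃ not escrow_report)) is O(escrow_report ⊃ encrypt_sample), and O(escrow_report) is already established, so O(encrypt_sample).
The contrapositive of premise 10 (O(not timestamp_ledger ⊃ not encrypt_sample)) is O(encrypt_sample ⊃ timestamp_ledger), and O(encrypt_sample) is already established, so O(timestamp_ledger).
From O(timestamp_ledger) and premise 6, O(timestamp_ledger ⊃ anonymize_evidence), we obtain O(anonymize_evidence).
Premise 3 is O(anonymize_evidence ⊃ waive_summons); since O(anonymize_evidence), deontic closure gives O(waive_summons).
With premise 9, O(waive_summons ⊃ record_badge), the K-axiom yields O(record_badge).
So O(record_badge) holds — record_badge is obligatory. None of the other listed options is made obligatory by any chain of premises.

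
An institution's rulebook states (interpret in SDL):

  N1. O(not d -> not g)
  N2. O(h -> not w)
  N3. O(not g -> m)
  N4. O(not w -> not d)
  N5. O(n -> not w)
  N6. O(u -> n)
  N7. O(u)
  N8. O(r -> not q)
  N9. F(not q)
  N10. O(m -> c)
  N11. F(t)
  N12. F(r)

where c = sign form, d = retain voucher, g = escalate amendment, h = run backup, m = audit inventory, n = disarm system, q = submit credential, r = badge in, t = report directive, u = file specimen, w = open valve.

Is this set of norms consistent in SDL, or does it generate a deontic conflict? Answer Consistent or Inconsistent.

Consistent

Premise 8 is O(r -> not q), but O(r) is not derivable from the premises, so it does not yield O(not q).
So O(not q) is not derivable, and the apparent clash with O(q) does not arise.
A world satisfying every obligation exists (e.g. c=true, d=false, g=false, h=false, m=true, n=true, q=true, r=false, t=false, u=true, w=false); no atom is both obligatory and forbidden, so the set is consistent.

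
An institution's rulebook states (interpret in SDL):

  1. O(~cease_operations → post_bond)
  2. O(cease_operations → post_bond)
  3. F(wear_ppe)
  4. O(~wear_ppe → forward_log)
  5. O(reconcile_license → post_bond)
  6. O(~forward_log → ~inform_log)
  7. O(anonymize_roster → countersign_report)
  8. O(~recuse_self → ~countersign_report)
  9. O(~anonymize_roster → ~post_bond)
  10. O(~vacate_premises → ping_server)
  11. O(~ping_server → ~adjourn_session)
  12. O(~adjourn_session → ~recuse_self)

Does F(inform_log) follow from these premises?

Premise 6 is O(~forward_log → ~inform_log), but O(~forward_log) is not derivable from the premises, so it does not yield O(~inform_log).
No other premise forces O(~inform_log). An ideal world satisfying every premise can still have inform_log true, so F(inform_log) is not derivable.

No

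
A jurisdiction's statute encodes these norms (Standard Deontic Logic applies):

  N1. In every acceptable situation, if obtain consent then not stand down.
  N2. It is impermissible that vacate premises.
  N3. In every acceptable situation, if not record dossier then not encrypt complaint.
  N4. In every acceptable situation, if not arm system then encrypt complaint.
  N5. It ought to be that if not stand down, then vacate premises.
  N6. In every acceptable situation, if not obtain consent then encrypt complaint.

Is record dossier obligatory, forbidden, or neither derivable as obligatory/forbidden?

Premise 2, F(vacate_premises), is equivalent to O(¬vacate_premises).
Premise 5, O(¬stand_down → vacate_premises), contraposes to O(¬vacate_premises → stand_down); with O(¬vacate_premises) we get O(stand_down).
The contrapositive of premise 1 (O(obtain_consent → ¬stand_down)) is O(stand_down → ¬obtain_consent), and O(stand_down) is already established, so O(¬obtain_consent).
With premise 6, O(¬obtain_consent → encrypt_complaint), the K-axiom yields O(encrypt_complaint).
Premise 3, O(¬record_dossier → ¬encrypt_complaint), contraposes to O(encrypt_complaint → record_dossier); with O(encrypt_complaint) we get O(record_dossier).
Premise 4 does not contribute to this derivation.
Hence record_dossier is obligatory.

Obligatory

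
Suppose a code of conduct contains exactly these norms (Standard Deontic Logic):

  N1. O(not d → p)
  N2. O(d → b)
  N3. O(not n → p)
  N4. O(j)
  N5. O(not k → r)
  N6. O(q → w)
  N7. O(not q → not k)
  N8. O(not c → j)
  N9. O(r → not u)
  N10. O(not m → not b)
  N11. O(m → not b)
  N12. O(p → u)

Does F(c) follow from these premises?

Premise 8 is O(not c → j); even if O(j) held, inferring O(not c) would be affirming the consequent — invalid.
No other premise forces O(not c). An ideal world satisfying every premise can still have c true, so F(c) is not derivable.

No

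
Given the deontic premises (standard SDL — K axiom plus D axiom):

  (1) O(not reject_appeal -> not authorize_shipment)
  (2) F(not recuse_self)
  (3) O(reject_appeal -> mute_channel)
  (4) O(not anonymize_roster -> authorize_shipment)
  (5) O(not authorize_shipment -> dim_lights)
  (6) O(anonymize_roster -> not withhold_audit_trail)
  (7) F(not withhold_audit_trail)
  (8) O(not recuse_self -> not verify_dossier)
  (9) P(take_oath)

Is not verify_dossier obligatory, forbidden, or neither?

Premise 8 is O(not recuse_self -> not verify_dossier), but O(not recuse_self) is not derivable from the premises, so it does not yield O(not verify_dossier).
No premise or chain of K-axiom applications forces O(not verify_dossier), and none forces O(verify_dossier). So not verify_dossier is neither obligatory nor forbidden under these norms.

Neither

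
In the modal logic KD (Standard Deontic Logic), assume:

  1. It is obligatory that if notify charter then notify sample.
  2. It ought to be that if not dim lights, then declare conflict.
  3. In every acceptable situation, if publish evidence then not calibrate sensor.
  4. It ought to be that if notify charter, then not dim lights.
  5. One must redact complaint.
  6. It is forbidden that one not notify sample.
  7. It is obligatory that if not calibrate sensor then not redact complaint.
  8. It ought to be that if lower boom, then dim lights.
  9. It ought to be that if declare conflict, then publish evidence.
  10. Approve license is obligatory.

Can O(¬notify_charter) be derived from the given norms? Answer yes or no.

Yes

Premise 5 states O(redact_complaint) outright.
Premise 7, O(¬calibrate_sensor → ¬redact_complaint), contraposes to O(redact_complaint → calibrate_sensor); with O(redact_complaint) we get O(calibrate_sensor).
Premise 3, O(publish_evidence → ¬calibrate_sensor), contraposes to O(calibrate_sensor → ¬publish_evidence); with O(calibrate_sensor) we get O(¬publish_evidence).
The contrapositive of premise 9 (O(declare_conflict → publish_evidence)) is O(¬publish_evidence → ¬declare_conflict), and O(¬publish_evidence) is already established, so O(¬declare_conflict).
The contrapositive of premise 2 (O(¬dim_lights → declare_conflict)) is O(¬declare_conflict → dim_lights), and O(¬declare_conflict) is already established, so O(dim_lights).
Premise 4, O(notify_charter → ¬dim_lights), contraposes to O(dim_lights → ¬notify_charter); with O(dim_lights) we get O(¬notify_charter).
Premises 1, 6, 8, 10 do not contribute to this derivation.
So O(¬notify_charter) follows.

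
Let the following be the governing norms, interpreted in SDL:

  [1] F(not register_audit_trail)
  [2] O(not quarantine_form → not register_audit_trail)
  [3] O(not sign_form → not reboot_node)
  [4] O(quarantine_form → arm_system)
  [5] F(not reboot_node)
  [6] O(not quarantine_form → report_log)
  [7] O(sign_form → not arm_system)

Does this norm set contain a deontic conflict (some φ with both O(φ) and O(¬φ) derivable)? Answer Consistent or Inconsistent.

Inconsistent

F(not register_audit_trail) at premise 1 means O(register_audit_trail).
The contrapositive of premise 2 (O(not quarantine_form → not register_audit_trail)) is O(register_audit_trail → quarantine_form), and O(register_audit_trail) is already established, so O(quarantine_form).
From O(quarantine_form) and premise 4, O(quarantine_form → arm_system), we obtain O(arm_system).
The contrapositive of premise 7 (O(sign_form → not arm_system)) is O(arm_system → not sign_form), and O(arm_system) is already established, so O(not sign_form).
Premise 3 is O(not sign_form → not reboot_node); since O(not sign_form), deontic closure gives O(not reboot_node).
However, F(not reboot_node) at premise 5 amounts to O(reboot_node).
We now have both O(not reboot_node) and O(reboot_node) — reboot_node is simultaneously obligatory and forbidden, violating the D-axiom.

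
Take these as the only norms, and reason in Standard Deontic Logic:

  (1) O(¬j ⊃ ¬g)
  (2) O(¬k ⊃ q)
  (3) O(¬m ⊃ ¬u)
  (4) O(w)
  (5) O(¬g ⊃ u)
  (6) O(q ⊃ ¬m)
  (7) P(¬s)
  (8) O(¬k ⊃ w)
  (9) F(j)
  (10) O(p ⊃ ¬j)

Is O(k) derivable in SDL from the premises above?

Yes

Premise 9 is F(j), i.e. O(¬j).
With premise 1, O(¬j ⊃ ¬g), the K-axiom yields O(¬g).
From O(¬g) and premise 5, O(¬g ⊃ u), we obtain O(u).
The contrapositive of premise 3 (O(¬m ⊃ ¬u)) is O(u ⊃ m), and O(u) is already established, so O(m).
Premise 6 is O(q ⊃ ¬m); contrapositively O(m ⊃ ¬q). Since O(m) holds, K gives O(¬q).
The contrapositive of premise 2 (O(¬k ⊃ q)) is O(¬q ⊃ k), and O(¬q) is already established, so O(k).
Premises 4, 7, 8, 10 do not contribute to this derivation.
So O(k) follows.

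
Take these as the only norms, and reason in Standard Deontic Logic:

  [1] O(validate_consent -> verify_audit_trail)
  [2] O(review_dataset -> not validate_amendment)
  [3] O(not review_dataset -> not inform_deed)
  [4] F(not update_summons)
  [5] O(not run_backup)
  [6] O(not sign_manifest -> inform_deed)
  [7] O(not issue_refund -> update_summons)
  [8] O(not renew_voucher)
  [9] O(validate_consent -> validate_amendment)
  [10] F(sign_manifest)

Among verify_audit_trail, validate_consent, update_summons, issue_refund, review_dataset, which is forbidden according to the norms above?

validate_consent

Premise 10 is F(sign_manifest), i.e. O(not sign_manifest).
Premise 6 is O(not sign_manifest -> inform_deed); since O(not sign_manifest), deontic closure gives O(inform_deed).
Premise 3 is O(not review_dataset -> not inform_deed); contrapositively O(inform_deed -> review_dataset). Since O(inform_deed) holds, K gives O(review_dataset).
From O(review_dataset) and premise 2, O(review_dataset -> not validate_amendment), we obtain O(not validate_amendment).
Premise 9 is O(validate_consent -> validate_amendment); contrapositively O(not validate_amendment -> not validate_consent). Since O(not validate_amendment) holds, K gives O(not validate_consent).
So O(not validate_consent) holds, i.e. validate_consent is forbidden. None of the other listed options is forbidden under the premises.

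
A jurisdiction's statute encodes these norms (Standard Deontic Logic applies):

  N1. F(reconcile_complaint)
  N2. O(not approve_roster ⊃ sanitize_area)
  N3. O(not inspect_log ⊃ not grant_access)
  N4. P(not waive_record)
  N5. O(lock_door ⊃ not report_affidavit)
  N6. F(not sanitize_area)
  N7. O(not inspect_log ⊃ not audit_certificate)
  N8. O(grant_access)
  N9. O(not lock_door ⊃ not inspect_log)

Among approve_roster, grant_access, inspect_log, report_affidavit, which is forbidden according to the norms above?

Premise 8 gives O(grant_access).
Premise 3 is O(not inspect_log ⊃ not grant_access); contrapositively O(grant_access ⊃ inspect_log). Since O(grant_access) holds, K gives O(inspect_log).
The contrapositive of premise 9 (O(not lock_door ⊃ not inspect_log)) is O(inspect_log ⊃ lock_door), and O(inspect_log) is already established, so O(lock_door).
From O(lock_door) and premise 5, O(lock_door ⊃ not report_affidavit), we obtain O(not report_affidavit).
So O(not report_affidavit) holds, i.e. report_affidavit is forbidden. None of the other listed options is forbidden under the premises.

report_affidavit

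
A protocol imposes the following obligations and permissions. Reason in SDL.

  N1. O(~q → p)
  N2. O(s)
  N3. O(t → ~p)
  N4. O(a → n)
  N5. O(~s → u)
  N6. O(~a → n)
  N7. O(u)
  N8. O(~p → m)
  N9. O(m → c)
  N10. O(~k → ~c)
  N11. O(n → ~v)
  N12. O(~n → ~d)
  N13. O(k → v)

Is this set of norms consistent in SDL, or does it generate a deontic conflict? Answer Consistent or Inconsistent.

Premise 5 is O(~s → u); even if O(u) held, inferring O(~s) would be affirming the consequent — invalid.
So O(~s) is not derivable, and the apparent clash with O(s) does not arise.
A world satisfying every obligation exists (e.g. a=false, c=false, d=false, k=false, m=false, n=true, p=true, q=false, s=true, t=false, u=true, v=false); no atom is both obligatory and forbidden, so the set is consistent.

Consistent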